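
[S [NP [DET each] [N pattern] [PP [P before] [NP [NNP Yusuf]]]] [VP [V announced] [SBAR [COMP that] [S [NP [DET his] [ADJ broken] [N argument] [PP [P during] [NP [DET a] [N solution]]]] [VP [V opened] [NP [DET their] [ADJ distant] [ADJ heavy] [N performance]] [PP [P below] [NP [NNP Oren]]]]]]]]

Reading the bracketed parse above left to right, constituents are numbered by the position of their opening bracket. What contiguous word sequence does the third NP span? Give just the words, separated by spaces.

his broken argument during a solution

Opening `[NP` markers occur at word positions 1, 4, 7, 11, 14, 19; the third of these opens the constituent [NP his broken argument during a solution].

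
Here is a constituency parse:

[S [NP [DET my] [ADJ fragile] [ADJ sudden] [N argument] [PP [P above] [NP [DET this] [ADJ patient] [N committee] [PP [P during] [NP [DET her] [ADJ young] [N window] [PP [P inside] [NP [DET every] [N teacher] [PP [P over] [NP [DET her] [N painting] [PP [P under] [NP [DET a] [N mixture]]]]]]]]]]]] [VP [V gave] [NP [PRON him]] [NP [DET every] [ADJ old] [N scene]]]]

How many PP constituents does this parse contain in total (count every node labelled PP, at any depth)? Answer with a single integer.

The PP constituents are: [PP above this patient committee during her young window inside every teacher over her painting under a mixture]; [PP during her young window inside every teacher over her painting under a mixture]; [PP inside every teacher over her painting under a mixture]; [PP over her painting under a mixture]; [PP under a mixture]. Total: 5.

5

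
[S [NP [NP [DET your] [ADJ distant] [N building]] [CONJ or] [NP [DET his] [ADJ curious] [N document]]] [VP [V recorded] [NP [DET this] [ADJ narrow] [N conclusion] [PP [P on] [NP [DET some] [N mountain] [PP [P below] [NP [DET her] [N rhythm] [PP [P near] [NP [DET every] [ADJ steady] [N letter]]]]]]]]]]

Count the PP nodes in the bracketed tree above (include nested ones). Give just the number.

3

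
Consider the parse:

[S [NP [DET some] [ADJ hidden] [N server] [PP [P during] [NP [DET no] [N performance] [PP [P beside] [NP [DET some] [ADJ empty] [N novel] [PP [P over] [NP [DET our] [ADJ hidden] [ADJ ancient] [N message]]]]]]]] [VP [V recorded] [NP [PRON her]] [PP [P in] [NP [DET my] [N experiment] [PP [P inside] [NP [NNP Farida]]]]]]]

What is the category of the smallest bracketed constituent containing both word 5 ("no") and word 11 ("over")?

NP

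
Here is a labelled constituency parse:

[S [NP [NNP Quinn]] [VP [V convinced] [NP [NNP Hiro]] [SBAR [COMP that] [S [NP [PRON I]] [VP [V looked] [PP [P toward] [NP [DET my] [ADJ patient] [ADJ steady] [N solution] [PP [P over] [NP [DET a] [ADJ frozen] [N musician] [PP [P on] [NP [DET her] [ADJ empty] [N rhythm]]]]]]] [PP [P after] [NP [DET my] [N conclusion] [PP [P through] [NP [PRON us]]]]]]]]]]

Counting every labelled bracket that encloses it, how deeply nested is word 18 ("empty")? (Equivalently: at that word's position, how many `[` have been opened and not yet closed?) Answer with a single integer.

12

The word sits inside ADJ, which is inside NP, inside PP, inside NP, inside PP, inside NP, inside PP, inside VP, inside S, inside SBAR, inside VP, inside S — 12 brackets in all.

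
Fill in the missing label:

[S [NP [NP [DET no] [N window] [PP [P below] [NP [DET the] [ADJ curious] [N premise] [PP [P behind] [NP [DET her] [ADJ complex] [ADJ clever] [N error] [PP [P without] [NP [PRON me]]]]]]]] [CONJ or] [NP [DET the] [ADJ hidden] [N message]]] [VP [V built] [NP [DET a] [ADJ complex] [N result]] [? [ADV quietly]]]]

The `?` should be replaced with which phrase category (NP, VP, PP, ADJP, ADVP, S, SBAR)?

ADVP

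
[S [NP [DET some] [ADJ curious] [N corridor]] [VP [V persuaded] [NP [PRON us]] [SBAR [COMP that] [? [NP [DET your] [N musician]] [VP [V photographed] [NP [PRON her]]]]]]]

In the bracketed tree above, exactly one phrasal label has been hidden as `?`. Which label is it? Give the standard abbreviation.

Looking at what the `?` directly dominates — NP, VP — this is a clause (S).

S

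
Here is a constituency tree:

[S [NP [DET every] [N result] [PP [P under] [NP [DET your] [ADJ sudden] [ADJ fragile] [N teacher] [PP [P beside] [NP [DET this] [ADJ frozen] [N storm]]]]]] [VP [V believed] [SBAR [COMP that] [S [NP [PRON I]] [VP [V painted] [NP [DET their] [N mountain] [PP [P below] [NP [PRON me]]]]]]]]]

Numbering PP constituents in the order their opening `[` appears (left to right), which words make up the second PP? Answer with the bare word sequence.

Opening `[PP` markers occur at word positions 3, 8, 18; the second of these opens the constituent [PP beside this frozen storm].

beside this frozen storm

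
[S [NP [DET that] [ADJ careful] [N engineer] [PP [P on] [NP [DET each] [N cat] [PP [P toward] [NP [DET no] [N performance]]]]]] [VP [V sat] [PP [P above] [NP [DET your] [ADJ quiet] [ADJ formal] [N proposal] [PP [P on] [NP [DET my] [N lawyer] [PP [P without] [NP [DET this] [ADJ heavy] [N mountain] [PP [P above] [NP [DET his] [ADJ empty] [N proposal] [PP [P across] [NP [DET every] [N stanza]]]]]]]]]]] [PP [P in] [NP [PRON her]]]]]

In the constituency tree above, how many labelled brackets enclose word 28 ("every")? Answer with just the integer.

13

Path from the root down to the word: S → VP → PP → NP → PP → NP → PP → NP → PP → NP → PP → NP → DET. That is 13 enclosing brackets.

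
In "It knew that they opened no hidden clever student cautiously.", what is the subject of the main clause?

it

"it" is the NP that combines with the VP headed by "knew" to form the main clause — the subject.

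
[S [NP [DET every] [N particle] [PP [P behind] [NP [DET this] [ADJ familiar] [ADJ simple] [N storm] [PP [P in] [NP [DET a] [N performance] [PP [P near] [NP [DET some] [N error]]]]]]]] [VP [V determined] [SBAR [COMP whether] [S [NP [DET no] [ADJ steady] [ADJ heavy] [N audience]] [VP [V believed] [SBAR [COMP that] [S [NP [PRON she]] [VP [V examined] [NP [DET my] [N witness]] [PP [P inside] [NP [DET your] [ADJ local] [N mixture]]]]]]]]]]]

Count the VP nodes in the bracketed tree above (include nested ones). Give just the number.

3

The VP constituents are: [VP determined whether no steady heavy audience believed that she examined my witness inside your local mixture]; [VP believed that she examined my witness inside your local mixture]; [VP examined my witness inside your local mixture]. Total: 3.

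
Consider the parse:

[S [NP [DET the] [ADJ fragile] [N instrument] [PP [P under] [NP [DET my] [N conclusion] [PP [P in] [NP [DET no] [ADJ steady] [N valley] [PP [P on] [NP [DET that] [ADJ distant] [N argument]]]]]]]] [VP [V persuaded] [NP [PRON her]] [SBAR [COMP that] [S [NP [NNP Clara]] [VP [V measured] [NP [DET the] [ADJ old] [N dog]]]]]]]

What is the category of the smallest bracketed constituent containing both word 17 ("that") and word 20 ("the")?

SBAR

The smallest bracket enclosing both words is [SBAR that Clara measured the old dog], so the label is SBAR.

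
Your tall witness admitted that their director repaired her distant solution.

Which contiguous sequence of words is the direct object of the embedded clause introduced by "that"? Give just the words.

The verb of the embedded clause introduced by "that" is "repaired"; its direct object is the NP "her distant solution".

her distant solution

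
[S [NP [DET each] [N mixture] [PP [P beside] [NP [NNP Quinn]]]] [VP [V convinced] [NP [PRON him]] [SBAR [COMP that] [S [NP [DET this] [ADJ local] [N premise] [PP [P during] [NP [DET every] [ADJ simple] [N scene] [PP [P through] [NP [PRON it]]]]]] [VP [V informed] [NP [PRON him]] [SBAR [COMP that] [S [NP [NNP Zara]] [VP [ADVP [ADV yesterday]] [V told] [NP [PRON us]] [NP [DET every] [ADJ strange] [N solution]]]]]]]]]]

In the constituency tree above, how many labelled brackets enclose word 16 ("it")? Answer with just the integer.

The word sits inside PRON, which is inside NP, inside PP, inside NP, inside PP, inside NP, inside S, inside SBAR, inside VP, inside S — 10 brackets in all.

10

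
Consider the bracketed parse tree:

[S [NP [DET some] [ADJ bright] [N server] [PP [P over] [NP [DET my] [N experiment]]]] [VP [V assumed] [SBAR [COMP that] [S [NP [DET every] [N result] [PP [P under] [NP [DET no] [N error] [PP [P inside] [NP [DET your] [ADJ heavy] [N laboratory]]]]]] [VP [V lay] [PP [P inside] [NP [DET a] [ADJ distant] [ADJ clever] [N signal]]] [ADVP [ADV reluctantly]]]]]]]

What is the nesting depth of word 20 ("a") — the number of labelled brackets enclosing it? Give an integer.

8

The word sits inside DET, which is inside NP, inside PP, inside VP, inside S, inside SBAR, inside VP, inside S — 8 brackets in all.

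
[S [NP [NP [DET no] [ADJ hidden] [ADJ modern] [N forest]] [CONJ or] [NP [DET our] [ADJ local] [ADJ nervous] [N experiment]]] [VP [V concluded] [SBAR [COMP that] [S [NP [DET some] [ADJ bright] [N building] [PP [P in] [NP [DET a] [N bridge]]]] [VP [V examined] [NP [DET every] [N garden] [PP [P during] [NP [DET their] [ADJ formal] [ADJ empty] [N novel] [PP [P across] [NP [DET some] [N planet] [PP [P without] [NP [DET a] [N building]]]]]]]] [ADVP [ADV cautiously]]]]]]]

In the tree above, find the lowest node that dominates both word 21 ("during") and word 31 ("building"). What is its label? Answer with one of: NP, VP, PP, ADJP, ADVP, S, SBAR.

PP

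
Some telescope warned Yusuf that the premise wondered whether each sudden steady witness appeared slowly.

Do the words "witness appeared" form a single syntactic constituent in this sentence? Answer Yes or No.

No

The smallest constituent containing the whole sequence is the clause [S each sudden steady witness appeared slowly], but the sequence is only part of it — it straddles the boundary between noun phrase "each sudden steady witness" and verb phrase "appeared slowly".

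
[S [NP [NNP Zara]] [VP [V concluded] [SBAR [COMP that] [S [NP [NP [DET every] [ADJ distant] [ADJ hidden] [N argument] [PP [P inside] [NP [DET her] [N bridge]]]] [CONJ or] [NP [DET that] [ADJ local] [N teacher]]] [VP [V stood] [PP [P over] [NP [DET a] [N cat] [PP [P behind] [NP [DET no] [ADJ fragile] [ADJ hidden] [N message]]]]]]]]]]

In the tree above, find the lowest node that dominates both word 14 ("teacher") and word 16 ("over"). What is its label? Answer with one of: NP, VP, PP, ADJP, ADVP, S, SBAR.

S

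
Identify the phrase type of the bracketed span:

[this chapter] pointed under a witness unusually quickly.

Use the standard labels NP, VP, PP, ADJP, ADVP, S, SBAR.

NP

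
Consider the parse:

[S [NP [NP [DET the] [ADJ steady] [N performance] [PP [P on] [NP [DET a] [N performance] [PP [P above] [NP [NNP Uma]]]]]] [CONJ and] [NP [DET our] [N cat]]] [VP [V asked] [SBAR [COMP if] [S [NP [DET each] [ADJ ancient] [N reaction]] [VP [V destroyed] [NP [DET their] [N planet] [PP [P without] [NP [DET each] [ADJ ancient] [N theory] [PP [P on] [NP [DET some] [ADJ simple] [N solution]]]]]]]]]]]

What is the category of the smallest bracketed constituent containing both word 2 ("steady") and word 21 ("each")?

Both words fall inside [S the steady performance on a performance above Uma and our cat asked if each ancient reaction destroyed their planet without each ancient theory on some simple solution] (words 1–27), and no smaller constituent contains them both. Label: S.

S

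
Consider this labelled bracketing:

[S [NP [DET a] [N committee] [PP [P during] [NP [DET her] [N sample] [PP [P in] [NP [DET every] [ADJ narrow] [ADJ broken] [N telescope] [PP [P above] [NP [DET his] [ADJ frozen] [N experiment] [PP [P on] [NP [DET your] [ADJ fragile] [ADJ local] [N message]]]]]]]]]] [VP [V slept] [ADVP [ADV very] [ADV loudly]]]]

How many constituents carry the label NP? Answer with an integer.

5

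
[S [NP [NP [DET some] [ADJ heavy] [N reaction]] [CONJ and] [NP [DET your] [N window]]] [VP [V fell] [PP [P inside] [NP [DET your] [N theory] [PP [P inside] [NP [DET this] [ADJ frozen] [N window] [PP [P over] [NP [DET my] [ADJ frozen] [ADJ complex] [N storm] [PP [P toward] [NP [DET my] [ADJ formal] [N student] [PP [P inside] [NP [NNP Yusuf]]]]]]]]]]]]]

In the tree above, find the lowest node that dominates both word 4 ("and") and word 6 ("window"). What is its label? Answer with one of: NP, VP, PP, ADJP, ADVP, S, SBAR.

NP

Word 4 lies under S → NP → CONJ; word 6 lies under S → NP → NP → N. The lowest shared node is the NP.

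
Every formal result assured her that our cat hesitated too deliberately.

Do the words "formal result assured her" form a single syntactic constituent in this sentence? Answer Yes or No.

No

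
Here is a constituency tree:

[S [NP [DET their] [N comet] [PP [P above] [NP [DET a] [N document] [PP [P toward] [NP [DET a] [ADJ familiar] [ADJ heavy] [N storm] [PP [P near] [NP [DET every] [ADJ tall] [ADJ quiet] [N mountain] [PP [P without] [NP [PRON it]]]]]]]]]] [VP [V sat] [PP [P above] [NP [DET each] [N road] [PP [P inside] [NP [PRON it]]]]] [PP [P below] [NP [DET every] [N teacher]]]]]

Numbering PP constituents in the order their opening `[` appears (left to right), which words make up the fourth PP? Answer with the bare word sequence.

In left-to-right order the PP constituents are "above a document toward a familiar heavy storm near every tall quiet mountain without it"; "toward a familiar heavy storm near every tall quiet mountain without it"; "near every tall quiet mountain without it"; "without it"; "above each road inside it"; "inside it"; "below every teacher". Number 4 is "without it".

without it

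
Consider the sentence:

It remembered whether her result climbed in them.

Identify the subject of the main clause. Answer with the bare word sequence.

In the main clause the verb is "remembered"; the NP preceding it, "it", is the subject.

it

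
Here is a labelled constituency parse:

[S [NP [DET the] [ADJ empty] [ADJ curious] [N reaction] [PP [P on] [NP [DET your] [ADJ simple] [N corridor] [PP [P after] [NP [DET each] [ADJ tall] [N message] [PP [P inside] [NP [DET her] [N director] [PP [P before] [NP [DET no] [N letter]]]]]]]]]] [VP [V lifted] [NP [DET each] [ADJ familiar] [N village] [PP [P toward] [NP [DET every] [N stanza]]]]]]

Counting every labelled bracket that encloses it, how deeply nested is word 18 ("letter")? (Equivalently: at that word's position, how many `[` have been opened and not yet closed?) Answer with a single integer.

11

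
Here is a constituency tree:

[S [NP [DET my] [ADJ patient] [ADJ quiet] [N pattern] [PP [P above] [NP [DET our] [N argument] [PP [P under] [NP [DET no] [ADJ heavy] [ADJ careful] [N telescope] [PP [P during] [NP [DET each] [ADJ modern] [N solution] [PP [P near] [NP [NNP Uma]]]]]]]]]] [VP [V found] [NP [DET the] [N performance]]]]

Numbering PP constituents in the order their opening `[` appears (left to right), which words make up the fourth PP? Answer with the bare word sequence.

The PP opening brackets appear, in order, over: "above our argument under no heavy careful telescope during each modern solution near Uma"; "under no heavy careful telescope during each modern solution near Uma"; "during each modern solution near Uma"; "near Uma". The fourth one spans "near Uma".

near Uma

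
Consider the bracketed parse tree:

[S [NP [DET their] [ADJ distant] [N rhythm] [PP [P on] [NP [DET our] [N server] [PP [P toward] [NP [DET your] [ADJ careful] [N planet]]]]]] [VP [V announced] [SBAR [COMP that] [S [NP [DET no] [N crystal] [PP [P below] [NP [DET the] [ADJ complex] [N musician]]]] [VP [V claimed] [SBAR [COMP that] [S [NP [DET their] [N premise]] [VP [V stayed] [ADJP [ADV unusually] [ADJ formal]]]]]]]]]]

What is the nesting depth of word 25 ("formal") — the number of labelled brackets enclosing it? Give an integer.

10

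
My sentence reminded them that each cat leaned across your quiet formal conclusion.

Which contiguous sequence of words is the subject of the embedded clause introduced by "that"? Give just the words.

each cat

In the embedded clause introduced by "that" the verb is "leaned"; the NP preceding it, "each cat", is the subject.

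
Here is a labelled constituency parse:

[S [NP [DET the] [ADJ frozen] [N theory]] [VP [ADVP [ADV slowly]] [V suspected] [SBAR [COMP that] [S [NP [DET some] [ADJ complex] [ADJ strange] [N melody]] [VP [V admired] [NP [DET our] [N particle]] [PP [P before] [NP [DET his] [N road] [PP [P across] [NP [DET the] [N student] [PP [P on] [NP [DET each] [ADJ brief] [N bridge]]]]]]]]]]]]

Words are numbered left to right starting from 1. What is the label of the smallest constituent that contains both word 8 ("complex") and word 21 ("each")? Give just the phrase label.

Word 8 lies under S → VP → SBAR → S → NP → ADJ; word 21 lies under S → VP → SBAR → S → VP → PP → NP → PP → NP → PP → NP → DET. The lowest shared node is the S.

S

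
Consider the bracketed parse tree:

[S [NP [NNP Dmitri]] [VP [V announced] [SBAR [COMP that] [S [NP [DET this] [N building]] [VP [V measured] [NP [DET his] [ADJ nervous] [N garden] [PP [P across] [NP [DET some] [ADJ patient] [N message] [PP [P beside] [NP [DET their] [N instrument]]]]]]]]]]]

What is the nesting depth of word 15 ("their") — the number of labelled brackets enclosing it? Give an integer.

11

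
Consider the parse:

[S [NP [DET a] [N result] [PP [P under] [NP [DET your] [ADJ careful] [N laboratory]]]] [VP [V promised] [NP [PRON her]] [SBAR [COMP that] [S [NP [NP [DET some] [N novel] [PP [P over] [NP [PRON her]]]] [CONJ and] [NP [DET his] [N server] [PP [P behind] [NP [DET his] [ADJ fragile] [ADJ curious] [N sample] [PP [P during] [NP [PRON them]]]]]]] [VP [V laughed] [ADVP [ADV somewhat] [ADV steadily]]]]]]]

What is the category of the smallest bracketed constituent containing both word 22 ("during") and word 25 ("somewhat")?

S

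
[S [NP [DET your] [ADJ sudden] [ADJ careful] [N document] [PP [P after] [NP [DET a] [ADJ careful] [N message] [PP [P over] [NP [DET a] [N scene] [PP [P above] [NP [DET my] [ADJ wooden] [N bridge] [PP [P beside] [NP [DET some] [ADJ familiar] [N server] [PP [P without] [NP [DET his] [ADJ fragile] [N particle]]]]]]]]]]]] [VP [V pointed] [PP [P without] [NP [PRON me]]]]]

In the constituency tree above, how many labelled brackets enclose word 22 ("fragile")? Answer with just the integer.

Path from the root down to the word: S → NP → PP → NP → PP → NP → PP → NP → PP → NP → PP → NP → ADJ. That is 13 enclosing brackets.

13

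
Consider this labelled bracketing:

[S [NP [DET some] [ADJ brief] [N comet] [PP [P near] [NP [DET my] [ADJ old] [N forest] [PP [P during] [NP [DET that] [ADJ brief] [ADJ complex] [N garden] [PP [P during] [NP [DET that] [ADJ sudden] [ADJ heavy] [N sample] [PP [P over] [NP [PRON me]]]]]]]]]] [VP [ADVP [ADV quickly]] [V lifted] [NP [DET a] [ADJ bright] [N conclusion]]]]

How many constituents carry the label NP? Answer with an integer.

6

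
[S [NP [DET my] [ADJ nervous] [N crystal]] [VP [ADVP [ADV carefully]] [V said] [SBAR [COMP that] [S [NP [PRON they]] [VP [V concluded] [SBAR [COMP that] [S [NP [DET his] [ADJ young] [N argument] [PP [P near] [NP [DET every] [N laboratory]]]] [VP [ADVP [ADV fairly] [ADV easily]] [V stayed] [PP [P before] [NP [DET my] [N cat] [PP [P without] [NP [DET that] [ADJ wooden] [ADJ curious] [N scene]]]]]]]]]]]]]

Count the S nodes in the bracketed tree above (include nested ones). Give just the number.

The S constituents are: [S my nervous crystal carefully said that they concluded that his young argument near every laboratory fairly easily stayed before my cat without that wooden curious scene]; [S they concluded that his young argument near every laboratory fairly easily stayed before my cat without that wooden curious scene]; [S his young argument near every laboratory fairly easily stayed before my cat without that wooden curious scene]. Total: 3.

3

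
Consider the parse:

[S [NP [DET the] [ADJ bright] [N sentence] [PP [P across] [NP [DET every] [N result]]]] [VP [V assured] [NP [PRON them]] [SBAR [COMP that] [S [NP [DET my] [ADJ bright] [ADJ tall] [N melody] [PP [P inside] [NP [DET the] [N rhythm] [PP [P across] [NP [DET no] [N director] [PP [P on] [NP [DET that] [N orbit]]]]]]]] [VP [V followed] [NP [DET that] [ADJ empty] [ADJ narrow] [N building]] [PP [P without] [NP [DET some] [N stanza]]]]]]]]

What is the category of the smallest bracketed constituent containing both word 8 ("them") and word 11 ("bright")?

VP

Word 8 lies under S → VP → NP → PRON; word 11 lies under S → VP → SBAR → S → NP → ADJ. The lowest shared node is the VP.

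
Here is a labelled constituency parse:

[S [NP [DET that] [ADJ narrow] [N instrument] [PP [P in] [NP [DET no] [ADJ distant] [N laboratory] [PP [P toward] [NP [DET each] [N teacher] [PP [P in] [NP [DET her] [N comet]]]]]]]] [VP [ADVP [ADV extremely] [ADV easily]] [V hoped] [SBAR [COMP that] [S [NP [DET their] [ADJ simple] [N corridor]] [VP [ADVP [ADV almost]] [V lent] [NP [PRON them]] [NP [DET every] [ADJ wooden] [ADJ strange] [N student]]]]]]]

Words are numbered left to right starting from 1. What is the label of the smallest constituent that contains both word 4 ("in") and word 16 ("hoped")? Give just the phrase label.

S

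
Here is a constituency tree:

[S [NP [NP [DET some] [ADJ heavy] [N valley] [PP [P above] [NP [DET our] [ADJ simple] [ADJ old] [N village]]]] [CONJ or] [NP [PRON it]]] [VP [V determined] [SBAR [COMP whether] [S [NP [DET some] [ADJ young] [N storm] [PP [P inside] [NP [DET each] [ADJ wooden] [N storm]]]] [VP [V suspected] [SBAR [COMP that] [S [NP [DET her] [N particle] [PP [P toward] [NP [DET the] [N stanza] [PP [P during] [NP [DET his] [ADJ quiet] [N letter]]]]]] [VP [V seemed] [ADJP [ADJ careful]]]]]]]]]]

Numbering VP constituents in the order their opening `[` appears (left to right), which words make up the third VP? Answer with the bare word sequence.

seemed careful

In left-to-right order the VP constituents are "determined whether some young storm inside each wooden storm suspected that her particle toward the stanza during his quiet letter seemed careful"; "suspected that her particle toward the stanza during his quiet letter seemed careful"; "seemed careful". Number 3 is "seemed careful".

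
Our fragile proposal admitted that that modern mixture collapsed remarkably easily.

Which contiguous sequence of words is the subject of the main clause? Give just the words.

our fragile proposal

In the main clause the verb is "admitted"; the NP preceding it, "our fragile proposal", is the subject.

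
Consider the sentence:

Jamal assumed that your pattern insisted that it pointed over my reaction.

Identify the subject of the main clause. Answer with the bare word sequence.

Jamal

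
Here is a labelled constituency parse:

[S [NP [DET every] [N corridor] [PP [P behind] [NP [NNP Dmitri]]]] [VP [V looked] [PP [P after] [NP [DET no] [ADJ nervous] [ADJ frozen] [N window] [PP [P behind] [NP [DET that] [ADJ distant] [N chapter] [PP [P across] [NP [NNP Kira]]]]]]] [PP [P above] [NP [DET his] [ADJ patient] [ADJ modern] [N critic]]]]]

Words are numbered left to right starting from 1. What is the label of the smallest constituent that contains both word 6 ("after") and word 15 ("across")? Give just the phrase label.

PP

Both words fall inside [PP after no nervous frozen window behind that distant chapter across Kira] (words 6–16), and no smaller constituent contains them both. Label: PP.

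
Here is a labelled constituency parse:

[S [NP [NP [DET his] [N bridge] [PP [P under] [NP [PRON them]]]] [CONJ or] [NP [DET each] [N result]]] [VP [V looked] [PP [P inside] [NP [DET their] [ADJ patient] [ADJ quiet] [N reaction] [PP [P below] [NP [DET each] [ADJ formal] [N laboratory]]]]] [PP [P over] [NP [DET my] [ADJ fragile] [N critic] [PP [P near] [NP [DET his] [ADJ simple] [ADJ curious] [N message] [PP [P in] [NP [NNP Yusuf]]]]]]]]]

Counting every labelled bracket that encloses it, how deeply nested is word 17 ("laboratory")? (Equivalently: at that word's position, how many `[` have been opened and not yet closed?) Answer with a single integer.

The word sits inside N, which is inside NP, inside PP, inside NP, inside PP, inside VP, inside S — 7 brackets in all.

7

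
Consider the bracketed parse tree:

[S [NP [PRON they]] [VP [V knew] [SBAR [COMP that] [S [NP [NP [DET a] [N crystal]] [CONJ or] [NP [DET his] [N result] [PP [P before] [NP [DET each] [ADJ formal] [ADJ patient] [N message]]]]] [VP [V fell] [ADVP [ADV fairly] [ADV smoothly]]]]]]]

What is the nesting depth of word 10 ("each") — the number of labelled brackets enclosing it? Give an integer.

9

Counting open brackets not yet closed at "each": [S [VP [SBAR [S [NP [NP [PP [NP [DET = 9.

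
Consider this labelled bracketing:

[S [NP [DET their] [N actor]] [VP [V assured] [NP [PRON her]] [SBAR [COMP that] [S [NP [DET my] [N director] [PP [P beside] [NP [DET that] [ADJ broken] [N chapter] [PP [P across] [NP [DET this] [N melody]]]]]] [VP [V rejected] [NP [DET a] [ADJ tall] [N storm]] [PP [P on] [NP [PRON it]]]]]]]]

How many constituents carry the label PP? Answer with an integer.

Scanning left to right, an opening `[PP` appears at word positions 8, 12, 19 — 3 in total.

3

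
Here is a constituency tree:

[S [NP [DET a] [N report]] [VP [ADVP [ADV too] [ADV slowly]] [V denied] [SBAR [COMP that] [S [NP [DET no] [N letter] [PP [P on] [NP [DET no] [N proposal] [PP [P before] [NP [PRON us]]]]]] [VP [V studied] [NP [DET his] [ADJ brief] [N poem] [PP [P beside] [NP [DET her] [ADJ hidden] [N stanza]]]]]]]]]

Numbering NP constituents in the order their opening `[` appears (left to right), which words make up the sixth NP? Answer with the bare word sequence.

Opening `[NP` markers occur at word positions 1, 7, 10, 13, 15, 19; the sixth of these opens the constituent [NP her hidden stanza].

her hidden stanza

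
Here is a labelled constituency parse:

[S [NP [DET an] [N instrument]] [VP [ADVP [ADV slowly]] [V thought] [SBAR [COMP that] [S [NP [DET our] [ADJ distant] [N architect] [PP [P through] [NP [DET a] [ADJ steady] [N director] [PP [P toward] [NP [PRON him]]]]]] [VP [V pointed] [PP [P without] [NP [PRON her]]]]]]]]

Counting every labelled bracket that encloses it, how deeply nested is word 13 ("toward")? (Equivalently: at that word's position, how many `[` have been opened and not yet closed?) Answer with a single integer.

9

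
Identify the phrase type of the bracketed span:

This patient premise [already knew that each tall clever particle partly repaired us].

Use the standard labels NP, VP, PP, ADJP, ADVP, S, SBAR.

The span is built around the verb "knew" — a verb phrase (VP).

VP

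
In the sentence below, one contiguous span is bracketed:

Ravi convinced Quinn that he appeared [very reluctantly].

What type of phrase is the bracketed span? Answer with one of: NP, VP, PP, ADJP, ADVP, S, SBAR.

ADVP

The bracketed span "very reluctantly" is headed by "reluctantly", making it an adverb phrase (ADVP).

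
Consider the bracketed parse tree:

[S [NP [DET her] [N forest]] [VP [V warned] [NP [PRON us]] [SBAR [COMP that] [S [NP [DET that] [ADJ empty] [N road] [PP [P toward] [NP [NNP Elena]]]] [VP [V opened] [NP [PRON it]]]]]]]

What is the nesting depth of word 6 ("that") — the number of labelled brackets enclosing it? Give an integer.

6

Counting open brackets not yet closed at "that": [S [VP [SBAR [S [NP [DET = 6.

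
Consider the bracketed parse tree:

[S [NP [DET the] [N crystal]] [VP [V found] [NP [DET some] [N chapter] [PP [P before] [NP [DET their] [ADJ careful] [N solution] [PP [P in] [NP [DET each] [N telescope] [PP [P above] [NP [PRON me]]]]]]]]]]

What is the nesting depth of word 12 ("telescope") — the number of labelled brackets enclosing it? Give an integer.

8

Counting open brackets not yet closed at "telescope": [S [VP [NP [PP [NP [PP [NP [N = 8.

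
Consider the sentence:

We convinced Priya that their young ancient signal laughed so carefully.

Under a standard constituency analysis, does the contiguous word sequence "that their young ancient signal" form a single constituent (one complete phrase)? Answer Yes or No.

The sequence begins inside the complementizer "that" and ends inside the clause "their young ancient signal laughed so carefully"; it crosses a phrase boundary, so no single node in the tree spans exactly those words.

No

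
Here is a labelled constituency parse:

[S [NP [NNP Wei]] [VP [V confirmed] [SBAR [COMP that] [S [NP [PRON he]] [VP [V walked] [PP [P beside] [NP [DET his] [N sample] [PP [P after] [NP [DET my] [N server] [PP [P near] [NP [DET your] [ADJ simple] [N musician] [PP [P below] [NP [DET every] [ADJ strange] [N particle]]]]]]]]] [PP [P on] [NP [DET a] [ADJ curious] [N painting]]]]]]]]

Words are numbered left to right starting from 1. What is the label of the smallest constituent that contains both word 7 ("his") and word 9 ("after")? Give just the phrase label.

NP

Both words fall inside [NP his sample after my server near your simple musician below every strange particle] (words 7–19), and no smaller constituent contains them both. Label: NP.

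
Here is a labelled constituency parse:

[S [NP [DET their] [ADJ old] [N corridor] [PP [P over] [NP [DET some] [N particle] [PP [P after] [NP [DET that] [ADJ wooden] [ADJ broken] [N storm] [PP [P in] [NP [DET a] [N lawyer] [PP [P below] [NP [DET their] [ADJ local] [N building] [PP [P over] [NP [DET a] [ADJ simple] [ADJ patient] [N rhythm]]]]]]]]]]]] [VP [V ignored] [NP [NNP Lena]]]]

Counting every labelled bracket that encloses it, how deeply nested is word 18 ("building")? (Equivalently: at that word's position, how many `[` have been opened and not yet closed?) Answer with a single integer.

11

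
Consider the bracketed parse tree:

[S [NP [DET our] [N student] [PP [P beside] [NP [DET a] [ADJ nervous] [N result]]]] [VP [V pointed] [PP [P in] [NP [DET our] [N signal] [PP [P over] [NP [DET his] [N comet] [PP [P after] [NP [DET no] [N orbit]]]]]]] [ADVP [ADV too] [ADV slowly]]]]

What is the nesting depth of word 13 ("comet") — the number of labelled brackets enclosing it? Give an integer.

7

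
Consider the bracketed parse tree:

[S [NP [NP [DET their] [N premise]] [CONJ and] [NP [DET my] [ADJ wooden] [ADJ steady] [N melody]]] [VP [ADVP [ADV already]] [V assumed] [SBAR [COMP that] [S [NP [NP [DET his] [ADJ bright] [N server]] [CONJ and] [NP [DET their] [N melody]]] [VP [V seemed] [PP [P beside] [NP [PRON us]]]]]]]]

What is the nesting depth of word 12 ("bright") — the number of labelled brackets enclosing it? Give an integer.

The word sits inside ADJ, which is inside NP, inside NP, inside S, inside SBAR, inside VP, inside S — 7 brackets in all.

7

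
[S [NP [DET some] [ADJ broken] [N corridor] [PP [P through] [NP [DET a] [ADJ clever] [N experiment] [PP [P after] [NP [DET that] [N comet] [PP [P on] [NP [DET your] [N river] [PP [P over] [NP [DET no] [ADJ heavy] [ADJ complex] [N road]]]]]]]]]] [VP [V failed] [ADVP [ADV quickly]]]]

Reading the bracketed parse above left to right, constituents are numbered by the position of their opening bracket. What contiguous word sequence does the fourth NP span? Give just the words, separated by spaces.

The NP opening brackets appear, in order, over: "some broken corridor through a clever experiment after that comet on your river over no heavy complex road"; "a clever experiment after that comet on your river over no heavy complex road"; "that comet on your river over no heavy complex road"; "your river over no heavy complex road"; "no heavy complex road". The fourth one spans "your river over no heavy complex road".

your river over no heavy complex road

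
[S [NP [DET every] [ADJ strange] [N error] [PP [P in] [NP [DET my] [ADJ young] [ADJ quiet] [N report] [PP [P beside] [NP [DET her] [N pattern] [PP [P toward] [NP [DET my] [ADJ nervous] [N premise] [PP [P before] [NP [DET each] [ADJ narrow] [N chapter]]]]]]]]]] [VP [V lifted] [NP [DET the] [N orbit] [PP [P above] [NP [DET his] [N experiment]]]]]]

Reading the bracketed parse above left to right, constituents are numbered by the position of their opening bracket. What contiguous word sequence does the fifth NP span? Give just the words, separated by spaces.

Opening `[NP` markers occur at word positions 1, 5, 10, 13, 17, 21, 24; the fifth of these opens the constituent [NP each narrow chapter].

each narrow chapter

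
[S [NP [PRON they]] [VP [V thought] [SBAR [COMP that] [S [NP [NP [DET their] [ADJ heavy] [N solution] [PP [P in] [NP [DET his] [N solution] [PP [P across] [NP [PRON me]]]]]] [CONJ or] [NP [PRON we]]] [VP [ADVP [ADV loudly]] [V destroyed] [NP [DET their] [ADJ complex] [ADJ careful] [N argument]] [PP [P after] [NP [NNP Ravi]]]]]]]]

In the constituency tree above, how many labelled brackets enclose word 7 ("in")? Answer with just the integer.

Path from the root down to the word: S → VP → SBAR → S → NP → NP → PP → P. That is 8 enclosing brackets.

8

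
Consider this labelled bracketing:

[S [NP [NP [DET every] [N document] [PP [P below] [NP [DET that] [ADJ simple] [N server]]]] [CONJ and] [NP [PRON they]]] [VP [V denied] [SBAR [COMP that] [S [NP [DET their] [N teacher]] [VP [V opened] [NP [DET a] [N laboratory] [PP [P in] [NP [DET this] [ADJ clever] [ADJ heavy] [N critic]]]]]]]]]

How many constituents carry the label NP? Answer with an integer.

Listing each NP by its span: [NP every document below that simple server and they]; [NP every document below that simple server]; [NP that simple server]; [NP they]; [NP their teacher]; [NP a laboratory in this clever heavy critic] … — that makes 7.

7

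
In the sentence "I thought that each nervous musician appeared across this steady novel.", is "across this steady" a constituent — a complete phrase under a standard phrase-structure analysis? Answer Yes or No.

No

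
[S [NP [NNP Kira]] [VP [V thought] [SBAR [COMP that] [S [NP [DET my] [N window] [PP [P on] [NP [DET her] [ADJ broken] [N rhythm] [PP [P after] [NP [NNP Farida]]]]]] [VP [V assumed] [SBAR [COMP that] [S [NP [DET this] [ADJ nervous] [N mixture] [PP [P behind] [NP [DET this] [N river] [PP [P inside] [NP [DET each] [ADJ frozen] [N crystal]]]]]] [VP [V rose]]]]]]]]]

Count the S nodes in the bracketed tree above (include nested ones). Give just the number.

3

Listing each S by its span: [S Kira thought that my window on her broken rhythm after Farida assumed that this nervous mixture behind this river inside each frozen crystal rose]; [S my window on her broken rhythm after Farida assumed that this nervous mixture behind this river inside each frozen crystal rose]; [S this nervous mixture behind this river inside each frozen crystal rose] — that makes 3.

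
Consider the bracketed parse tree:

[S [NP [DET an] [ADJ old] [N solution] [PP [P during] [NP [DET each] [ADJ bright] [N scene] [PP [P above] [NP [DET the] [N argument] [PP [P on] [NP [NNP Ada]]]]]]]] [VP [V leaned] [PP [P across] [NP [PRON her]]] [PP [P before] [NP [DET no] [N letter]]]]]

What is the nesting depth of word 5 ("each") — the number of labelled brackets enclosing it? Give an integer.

5

Counting open brackets not yet closed at "each": [S [NP [PP [NP [DET = 5.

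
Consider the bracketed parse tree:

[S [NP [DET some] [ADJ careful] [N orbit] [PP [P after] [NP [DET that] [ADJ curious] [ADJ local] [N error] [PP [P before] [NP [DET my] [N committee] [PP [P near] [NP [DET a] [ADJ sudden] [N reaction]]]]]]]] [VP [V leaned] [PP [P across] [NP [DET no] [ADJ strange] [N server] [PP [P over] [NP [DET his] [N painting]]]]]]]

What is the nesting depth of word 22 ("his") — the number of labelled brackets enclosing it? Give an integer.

The word sits inside DET, which is inside NP, inside PP, inside NP, inside PP, inside VP, inside S — 7 brackets in all.

7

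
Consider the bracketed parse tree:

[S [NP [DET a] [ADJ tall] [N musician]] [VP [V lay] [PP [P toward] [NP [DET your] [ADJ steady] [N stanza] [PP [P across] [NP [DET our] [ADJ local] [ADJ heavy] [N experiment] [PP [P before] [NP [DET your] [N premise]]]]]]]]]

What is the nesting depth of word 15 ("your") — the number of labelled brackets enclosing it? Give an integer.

9

The word sits inside DET, which is inside NP, inside PP, inside NP, inside PP, inside NP, inside PP, inside VP, inside S — 9 brackets in all.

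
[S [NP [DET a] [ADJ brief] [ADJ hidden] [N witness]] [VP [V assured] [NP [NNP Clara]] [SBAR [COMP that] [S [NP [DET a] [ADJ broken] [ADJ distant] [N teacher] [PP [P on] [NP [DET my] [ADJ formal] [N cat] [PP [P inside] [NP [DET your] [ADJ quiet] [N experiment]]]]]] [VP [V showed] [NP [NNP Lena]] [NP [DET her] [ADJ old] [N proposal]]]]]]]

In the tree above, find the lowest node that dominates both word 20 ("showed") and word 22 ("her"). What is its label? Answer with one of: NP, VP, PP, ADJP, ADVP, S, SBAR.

Both words fall inside [VP showed Lena her old proposal] (words 20–24), and no smaller constituent contains them both. Label: VP.

VP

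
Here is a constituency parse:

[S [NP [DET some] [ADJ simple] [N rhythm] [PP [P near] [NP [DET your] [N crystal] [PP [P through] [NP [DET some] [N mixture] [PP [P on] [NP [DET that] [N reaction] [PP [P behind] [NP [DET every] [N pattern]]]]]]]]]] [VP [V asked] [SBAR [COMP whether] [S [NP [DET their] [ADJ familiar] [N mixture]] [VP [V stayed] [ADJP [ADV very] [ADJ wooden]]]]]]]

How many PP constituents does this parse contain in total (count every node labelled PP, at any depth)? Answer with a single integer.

4

Scanning left to right, an opening `[PP` appears at word positions 4, 7, 10, 13 — 4 in total.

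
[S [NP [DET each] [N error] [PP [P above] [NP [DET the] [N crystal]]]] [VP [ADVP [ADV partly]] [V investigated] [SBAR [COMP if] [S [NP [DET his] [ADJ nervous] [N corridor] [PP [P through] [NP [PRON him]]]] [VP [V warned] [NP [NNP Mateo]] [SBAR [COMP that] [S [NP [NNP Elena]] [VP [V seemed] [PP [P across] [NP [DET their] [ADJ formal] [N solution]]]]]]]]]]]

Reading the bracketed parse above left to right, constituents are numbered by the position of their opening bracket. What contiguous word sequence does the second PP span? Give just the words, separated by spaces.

through him

The PP opening brackets appear, in order, over: "above the crystal"; "through him"; "across their formal solution". The second one spans "through him".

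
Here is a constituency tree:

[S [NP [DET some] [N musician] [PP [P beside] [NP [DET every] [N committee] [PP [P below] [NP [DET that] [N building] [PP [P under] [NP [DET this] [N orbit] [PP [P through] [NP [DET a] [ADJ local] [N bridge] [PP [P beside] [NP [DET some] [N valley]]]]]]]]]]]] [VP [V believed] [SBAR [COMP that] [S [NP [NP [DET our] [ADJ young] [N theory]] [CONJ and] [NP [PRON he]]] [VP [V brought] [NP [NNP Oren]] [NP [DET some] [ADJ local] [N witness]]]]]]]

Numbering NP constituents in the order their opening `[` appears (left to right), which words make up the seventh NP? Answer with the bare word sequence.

In left-to-right order the NP constituents are "some musician beside every committee below that building under this orbit through a local bridge beside some valley"; "every committee below that building under this orbit through a local bridge beside some valley"; "that building under this orbit through a local bridge beside some valley"; "this orbit through a local bridge beside some valley"; "a local bridge beside some valley"; "some valley"; "our young theory and he"; "our young theory"; "he"; "Oren"; "some local witness". Number 7 is "our young theory and he".

our young theory and he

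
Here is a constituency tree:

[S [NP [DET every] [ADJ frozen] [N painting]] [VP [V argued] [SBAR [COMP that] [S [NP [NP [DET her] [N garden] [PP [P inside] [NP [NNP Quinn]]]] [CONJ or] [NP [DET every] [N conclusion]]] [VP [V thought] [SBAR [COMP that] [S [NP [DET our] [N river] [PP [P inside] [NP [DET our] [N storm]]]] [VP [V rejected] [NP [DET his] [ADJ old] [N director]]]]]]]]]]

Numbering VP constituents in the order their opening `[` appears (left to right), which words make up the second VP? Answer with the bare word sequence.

thought that our river inside our storm rejected his old director

Opening `[VP` markers occur at word positions 4, 13, 20; the second of these opens the constituent [VP thought that our river inside our storm rejected his old director].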